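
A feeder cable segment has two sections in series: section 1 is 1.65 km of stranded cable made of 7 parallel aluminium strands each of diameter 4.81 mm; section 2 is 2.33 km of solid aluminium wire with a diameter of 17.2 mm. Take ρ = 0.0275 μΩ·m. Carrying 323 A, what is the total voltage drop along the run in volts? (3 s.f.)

204 V

ρ = 0.0275 μΩ·m = 2.75×10^-8 Ω·m
Section 1: A_strand = π(2.4050e-03)² = 1.817e-05 m²; R₁ = ρL/(N·A_s) = (2.75×10^-8)(1650)/(7×1.817e-05) = 0.3567 Ω
Section 2: A = π(d/2)² = π(8.6000e-03 m)² = 2.324e-04 m²
R₂ = (2.75×10^-8)(2330)/(2.324e-04) = 0.2758 Ω
R = R₁ + R₂ = 0.6325 Ω
V = IR = 323 × 0.6325 = 204 V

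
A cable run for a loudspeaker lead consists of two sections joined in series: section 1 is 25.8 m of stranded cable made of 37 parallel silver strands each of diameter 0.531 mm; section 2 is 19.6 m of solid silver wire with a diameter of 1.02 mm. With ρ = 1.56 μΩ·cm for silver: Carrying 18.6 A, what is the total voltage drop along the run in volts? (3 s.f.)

ρ = 1.56 μΩ·cm = 1.56×10^-8 Ω·m
Section 1: A_strand = π(2.6550e-04)² = 2.215e-07 m²; R₁ = ρL/(N·A_s) = (1.56×10^-8)(25.8)/(37×2.215e-07) = 0.04912 Ω
Section 2: A = π(d/2)² = π(5.1000e-04 m)² = 8.171e-07 m²
R₂ = (1.56×10^-8)(19.6)/(8.171e-07) = 0.3742 Ω
R = R₁ + R₂ = 0.4233 Ω
V = IR = 18.6 × 0.4233 = 7.87 V

7.87 V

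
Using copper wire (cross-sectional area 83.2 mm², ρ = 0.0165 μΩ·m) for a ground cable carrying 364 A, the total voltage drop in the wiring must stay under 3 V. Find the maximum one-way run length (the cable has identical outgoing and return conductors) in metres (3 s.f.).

20.8 m

ρ = 0.0165 μΩ·m = 1.65×10^-8 Ω·m
A = 83.2 mm² = 8.320e-05 m²
L_max = V_max·A/(2·ρI) = (3)(8.320e-05)/(2×1.65×10^-8×364) = 20.8 m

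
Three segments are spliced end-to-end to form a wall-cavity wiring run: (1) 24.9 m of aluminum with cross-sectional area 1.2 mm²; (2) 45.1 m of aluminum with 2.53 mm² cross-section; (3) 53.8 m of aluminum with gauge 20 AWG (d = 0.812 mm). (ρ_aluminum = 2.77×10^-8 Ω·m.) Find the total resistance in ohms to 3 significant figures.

3.95 Ω

Seg 1: A = 1.2 mm² = 1.200e-06 m²
R_1 = (2.77×10^-8)(24.9)/(1.200e-06) = 0.5748 Ω
Seg 2: A = 2.53 mm² = 2.530e-06 m²
R_2 = (2.77×10^-8)(45.1)/(2.530e-06) = 0.4938 Ω
Seg 3: A = π(0.812/2 mm)² = π(4.0600e-04 m)² = 5.178e-07 m²
R_3 = (2.77×10^-8)(53.8)/(5.178e-07) = 2.878 Ω
R_total = R_1 + R_2 + R_3 = 3.95 Ω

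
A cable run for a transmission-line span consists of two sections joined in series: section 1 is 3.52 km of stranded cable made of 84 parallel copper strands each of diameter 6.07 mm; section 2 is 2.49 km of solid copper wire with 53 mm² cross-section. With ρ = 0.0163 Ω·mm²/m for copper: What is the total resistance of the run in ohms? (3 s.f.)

0.789 Ω

ρ = 0.0163 Ω·mm²/m = 1.63×10^-8 Ω·m
Section 1: A_strand = π(3.0350e-03)² = 2.894e-05 m²; R₁ = ρL/(N·A_s) = (1.63×10^-8)(3520)/(84×2.894e-05) = 0.0236 Ω
Section 2: A = 53 mm² = 5.300e-05 m²
R₂ = (1.63×10^-8)(2490)/(5.300e-05) = 0.7658 Ω
R = R₁ + R₂ = 0.789 Ω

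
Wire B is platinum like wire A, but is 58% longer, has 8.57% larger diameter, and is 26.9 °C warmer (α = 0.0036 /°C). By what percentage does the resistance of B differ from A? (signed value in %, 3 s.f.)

47.0%

R ∝ ρL/d² with ρ ∝ (1+αΔT), so R_B/R_A = (1 + 58/100) × (1 + 8.57/100)⁻² × (1 + 0.0036×26.9)
= 1.58 × 0.8484 × 1.097 = 1.47
(R_B − R_A)/R_A = 1.47 − 1 = 47.0%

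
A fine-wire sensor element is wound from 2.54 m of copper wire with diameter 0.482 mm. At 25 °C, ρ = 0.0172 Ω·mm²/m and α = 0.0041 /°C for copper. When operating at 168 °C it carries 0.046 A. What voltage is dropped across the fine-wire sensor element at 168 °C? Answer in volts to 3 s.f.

0.0175 V

ρ = 0.0172 Ω·mm²/m = 1.72×10^-8 Ω·m
A = π(d/2)² = π(2.4100e-04 m)² = 1.825e-07 m²
R₍25₎ = ρL/A = (1.72×10^-8)(2.54)/(1.825e-07) = 0.2394 Ω
R₍168₎ = R₍25₎(1 + αΔT) = 0.2394 × (1 + 0.0041×143) = 0.3798 Ω
V = IR = 0.046 × 0.3798 = 0.0175 V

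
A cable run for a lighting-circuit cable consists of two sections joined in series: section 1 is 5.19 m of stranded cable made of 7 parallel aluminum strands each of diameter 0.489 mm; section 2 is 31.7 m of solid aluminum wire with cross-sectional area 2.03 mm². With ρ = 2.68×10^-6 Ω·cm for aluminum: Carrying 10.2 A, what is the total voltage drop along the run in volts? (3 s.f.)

5.35 V

ρ = 2.68×10^-6 Ω·cm = 2.68×10^-8 Ω·m
Section 1: A_strand = π(2.4450e-04)² = 1.878e-07 m²; R₁ = ρL/(N·A_s) = (2.68×10^-8)(5.19)/(7×1.878e-07) = 0.1058 Ω
Section 2: A = 2.03 mm² = 2.030e-06 m²
R₂ = (2.68×10^-8)(31.7)/(2.030e-06) = 0.4185 Ω
R = R₁ + R₂ = 0.5243 Ω
V = IR = 10.2 × 0.5243 = 5.35 V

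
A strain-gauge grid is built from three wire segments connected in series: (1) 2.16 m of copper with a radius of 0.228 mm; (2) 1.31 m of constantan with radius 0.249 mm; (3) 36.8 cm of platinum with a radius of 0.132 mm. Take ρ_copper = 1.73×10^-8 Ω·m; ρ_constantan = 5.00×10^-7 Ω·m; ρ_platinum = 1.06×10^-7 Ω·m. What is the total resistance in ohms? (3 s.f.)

Seg 1: A = πr² = π(2.2800e-04 m)² = 1.633e-07 m²
R_1 = (1.73×10^-8)(2.16)/(1.633e-07) = 0.2288 Ω
Seg 2: A = πr² = π(2.4900e-04 m)² = 1.948e-07 m²
R_2 = (5.00×10^-7)(1.31)/(1.948e-07) = 3.363 Ω
Seg 3: A = πr² = π(1.3200e-04 m)² = 5.474e-08 m²
R_3 = (1.06×10^-7)(0.368)/(5.474e-08) = 0.7126 Ω
R_total = R_1 + R_2 + R_3 = 4.30 Ω

4.30 Ω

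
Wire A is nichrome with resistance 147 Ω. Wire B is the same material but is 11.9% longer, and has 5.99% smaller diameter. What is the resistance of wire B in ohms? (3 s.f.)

R ∝ L/d², so R_B/R_A = (1 + 11.9/100) × (1 − 5.99/100)⁻²
= 1.119 × 1.131 = 1.266
R_B = 1.266 × 147 = 186 Ω

186 Ω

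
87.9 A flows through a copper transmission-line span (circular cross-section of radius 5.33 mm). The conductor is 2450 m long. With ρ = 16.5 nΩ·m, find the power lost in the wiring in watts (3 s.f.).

3500 W

ρ = 16.5 nΩ·m = 1.65×10^-8 Ω·m
A = πr² = π(5.3300e-03 m)² = 8.925e-05 m²
R = ρL/A = (1.65×10^-8)(2450)/(8.925e-05) = 0.4529 Ω
P = I²R = (87.9)² × 0.4529 = 3500 W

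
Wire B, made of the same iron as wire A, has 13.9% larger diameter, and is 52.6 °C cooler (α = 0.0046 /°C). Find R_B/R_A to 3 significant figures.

0.584

R ∝ ρL/d² with ρ ∝ (1+αΔT), so R_B/R_A = (1 + 13.9/100)⁻² × (1 − 0.0046×52.6)
= 0.7708 × 0.758 = 0.584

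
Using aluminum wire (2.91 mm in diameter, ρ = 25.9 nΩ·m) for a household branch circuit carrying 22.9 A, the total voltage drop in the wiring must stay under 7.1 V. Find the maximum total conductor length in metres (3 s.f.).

ρ = 25.9 nΩ·m = 2.59×10^-8 Ω·m
A = π(d/2)² = π(1.4550e-03 m)² = 6.651e-06 m²
L_max = V_max·A/(1·ρI) = (7.1)(6.651e-06)/(2.59×10^-8×22.9) = 79.6 m

79.6 m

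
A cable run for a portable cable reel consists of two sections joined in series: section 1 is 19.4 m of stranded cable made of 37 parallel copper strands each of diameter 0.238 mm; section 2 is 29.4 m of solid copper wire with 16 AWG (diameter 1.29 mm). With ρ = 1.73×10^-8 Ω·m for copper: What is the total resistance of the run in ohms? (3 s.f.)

Section 1: A_strand = π(1.1900e-04)² = 4.449e-08 m²; R₁ = ρL/(N·A_s) = (1.73×10^-8)(19.4)/(37×4.449e-08) = 0.2039 Ω
Section 2: A = π(1.29/2 mm)² = π(6.4500e-04 m)² = 1.307e-06 m²
R₂ = (1.73×10^-8)(29.4)/(1.307e-06) = 0.3892 Ω
R = R₁ + R₂ = 0.593 Ω

0.593 Ω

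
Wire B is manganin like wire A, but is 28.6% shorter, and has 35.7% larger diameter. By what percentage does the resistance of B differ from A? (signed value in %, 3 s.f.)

-61.2%

R ∝ L/d², so R_B/R_A = (1 − 28.6/100) × (1 + 35.7/100)⁻²
= 0.714 × 0.5431 = 0.3877
(R_B − R_A)/R_A = 0.3877 − 1 = -61.2%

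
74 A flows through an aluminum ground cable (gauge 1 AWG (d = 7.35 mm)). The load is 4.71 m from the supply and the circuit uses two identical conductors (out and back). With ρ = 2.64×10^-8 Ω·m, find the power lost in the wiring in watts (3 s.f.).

A = π(7.35/2 mm)² = π(3.6750e-03 m)² = 4.243e-05 m²
Total conductor length (both ways) L = 2 × 4.71 = 9.42 m
R = ρL/A = (2.64×10^-8)(9.42)/(4.243e-05) = 0.005861 Ω
P = I²R = (74)² × 0.005861 = 32.1 W

32.1 W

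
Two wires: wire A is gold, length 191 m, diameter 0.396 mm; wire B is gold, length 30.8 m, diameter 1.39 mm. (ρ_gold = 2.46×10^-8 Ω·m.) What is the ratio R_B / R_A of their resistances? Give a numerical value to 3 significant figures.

0.0131

R ∝ ρL/d², so R_B/R_A = (L_B/L_A) × (d_A/d_B)²
= (30.8/191) × (0.396/1.39)² = 0.0131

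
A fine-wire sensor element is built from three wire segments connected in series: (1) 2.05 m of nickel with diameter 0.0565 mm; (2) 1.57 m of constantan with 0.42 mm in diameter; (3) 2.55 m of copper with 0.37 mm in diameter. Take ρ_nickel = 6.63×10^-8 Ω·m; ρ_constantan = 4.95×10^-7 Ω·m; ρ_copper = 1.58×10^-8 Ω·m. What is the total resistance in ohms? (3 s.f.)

Seg 1: A = π(d/2)² = π(2.8250e-05 m)² = 2.507e-09 m²
R_1 = (6.63×10^-8)(2.05)/(2.507e-09) = 54.21 Ω
Seg 2: A = π(d/2)² = π(2.1000e-04 m)² = 1.385e-07 m²
R_2 = (4.95×10^-7)(1.57)/(1.385e-07) = 5.609 Ω
Seg 3: A = π(d/2)² = π(1.8500e-04 m)² = 1.075e-07 m²
R_3 = (1.58×10^-8)(2.55)/(1.075e-07) = 0.3747 Ω
R_total = R_1 + R_2 + R_3 = 60.2 Ω

60.2 Ω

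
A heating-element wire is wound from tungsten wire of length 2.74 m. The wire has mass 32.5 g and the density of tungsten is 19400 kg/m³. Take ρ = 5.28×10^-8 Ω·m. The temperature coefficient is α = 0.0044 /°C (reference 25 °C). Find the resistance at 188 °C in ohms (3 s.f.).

0.406 Ω

A = m/(density·L) = 0.0325/(19400×2.74) = 6.1141e-07 m²
R = ρL/A = (5.28×10^-8)(2.74)/(6.1141e-07) = 0.2366 Ω
R(188 °C) = 0.2366 × (1 + 0.0044×163) = 0.406 Ω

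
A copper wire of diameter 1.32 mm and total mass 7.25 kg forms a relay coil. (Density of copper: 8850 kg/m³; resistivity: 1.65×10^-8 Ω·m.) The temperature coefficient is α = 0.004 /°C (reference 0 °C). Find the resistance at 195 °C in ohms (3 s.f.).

A = π(d/2)² = π(6.6000e-04 m)² = 1.3685e-06 m²
L = m/(density·A) = 7.25/(8850×1.3685e-06) = 598.6 m
R = ρL/A = (1.65×10^-8)(598.6)/(1.3685e-06) = 7.218 Ω
R(195 °C) = 7.218 × (1 + 0.004×195) = 12.8 Ω

12.8 Ω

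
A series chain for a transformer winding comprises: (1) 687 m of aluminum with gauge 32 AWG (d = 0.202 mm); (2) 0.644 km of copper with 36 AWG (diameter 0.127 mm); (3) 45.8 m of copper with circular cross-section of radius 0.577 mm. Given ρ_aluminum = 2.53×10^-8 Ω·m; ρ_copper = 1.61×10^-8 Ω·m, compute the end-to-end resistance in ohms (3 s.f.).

1360 Ω

Seg 1: A = π(0.202/2 mm)² = π(1.0100e-04 m)² = 3.205e-08 m²
R_1 = (2.53×10^-8)(687)/(3.205e-08) = 542.4 Ω
Seg 2: A = π(0.127/2 mm)² = π(6.3500e-05 m)² = 1.267e-08 m²
R_2 = (1.61×10^-8)(644)/(1.267e-08) = 818.5 Ω
Seg 3: A = πr² = π(5.7700e-04 m)² = 1.046e-06 m²
R_3 = (1.61×10^-8)(45.8)/(1.046e-06) = 0.705 Ω
R_total = R_1 + R_2 + R_3 = 1360 Ω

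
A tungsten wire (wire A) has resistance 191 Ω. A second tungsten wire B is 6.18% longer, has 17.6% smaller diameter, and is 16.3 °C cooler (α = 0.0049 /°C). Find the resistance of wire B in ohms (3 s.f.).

275 Ω

R ∝ ρL/d² with ρ ∝ (1+αΔT), so R_B/R_A = (1 + 6.18/100) × (1 − 17.6/100)⁻² × (1 − 0.0049×16.3)
= 1.062 × 1.473 × 0.9201 = 1.439
R_B = 1.439 × 191 = 275 Ω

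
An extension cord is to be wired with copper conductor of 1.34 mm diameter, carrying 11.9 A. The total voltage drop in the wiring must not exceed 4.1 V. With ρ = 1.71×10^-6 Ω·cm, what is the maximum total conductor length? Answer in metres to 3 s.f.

28.4 m

ρ = 1.71×10^-6 Ω·cm = 1.71×10^-8 Ω·m
A = π(d/2)² = π(6.7000e-04 m)² = 1.410e-06 m²
L_max = V_max·A/(1·ρI) = (4.1)(1.410e-06)/(1.71×10^-8×11.9) = 28.4 m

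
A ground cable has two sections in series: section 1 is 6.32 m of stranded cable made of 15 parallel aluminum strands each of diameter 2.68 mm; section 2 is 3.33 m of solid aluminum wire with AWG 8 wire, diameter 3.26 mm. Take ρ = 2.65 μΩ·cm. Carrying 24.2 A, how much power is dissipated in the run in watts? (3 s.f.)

ρ = 2.65 μΩ·cm = 2.65×10^-8 Ω·m
Section 1: A_strand = π(1.3400e-03)² = 5.641e-06 m²; R₁ = ρL/(N·A_s) = (2.65×10^-8)(6.32)/(15×5.641e-06) = 0.001979 Ω
Section 2: A = π(3.26/2 mm)² = π(1.6300e-03 m)² = 8.347e-06 m²
R₂ = (2.65×10^-8)(3.33)/(8.347e-06) = 0.01057 Ω
R = R₁ + R₂ = 0.01255 Ω
P = I²R = (24.2)² × 0.01255 = 7.35 W

7.35 W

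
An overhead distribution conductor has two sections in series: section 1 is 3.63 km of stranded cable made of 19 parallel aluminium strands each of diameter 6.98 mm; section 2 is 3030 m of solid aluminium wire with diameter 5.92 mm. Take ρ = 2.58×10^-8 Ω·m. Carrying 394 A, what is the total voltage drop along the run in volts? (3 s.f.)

1170 V

Section 1: A_strand = π(3.4900e-03)² = 3.826e-05 m²; R₁ = ρL/(N·A_s) = (2.58×10^-8)(3630)/(19×3.826e-05) = 0.1288 Ω
Section 2: A = π(d/2)² = π(2.9600e-03 m)² = 2.753e-05 m²
R₂ = (2.58×10^-8)(3030)/(2.753e-05) = 2.84 Ω
R = R₁ + R₂ = 2.969 Ω
V = IR = 394 × 2.969 = 1170 V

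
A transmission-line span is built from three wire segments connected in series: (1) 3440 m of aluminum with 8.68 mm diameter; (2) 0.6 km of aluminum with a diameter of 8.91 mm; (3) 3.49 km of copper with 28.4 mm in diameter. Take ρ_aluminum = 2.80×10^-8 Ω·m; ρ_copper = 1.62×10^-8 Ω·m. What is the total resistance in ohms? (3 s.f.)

1.99 Ω

Seg 1: A = π(d/2)² = π(4.3400e-03 m)² = 5.917e-05 m²
R_1 = (2.80×10^-8)(3440)/(5.917e-05) = 1.628 Ω
Seg 2: A = π(d/2)² = π(4.4550e-03 m)² = 6.235e-05 m²
R_2 = (2.80×10^-8)(600)/(6.235e-05) = 0.2694 Ω
Seg 3: A = π(d/2)² = π(1.4200e-02 m)² = 6.335e-04 m²
R_3 = (1.62×10^-8)(3490)/(6.335e-04) = 0.08925 Ω
R_total = R_1 + R_2 + R_3 = 1.99 Ω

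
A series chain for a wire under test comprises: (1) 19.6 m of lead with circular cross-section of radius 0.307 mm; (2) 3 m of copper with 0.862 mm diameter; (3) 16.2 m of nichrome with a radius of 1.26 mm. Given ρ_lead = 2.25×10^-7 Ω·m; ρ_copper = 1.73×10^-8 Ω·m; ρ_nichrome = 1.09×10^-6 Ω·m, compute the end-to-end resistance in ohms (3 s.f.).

Seg 1: A = πr² = π(3.0700e-04 m)² = 2.961e-07 m²
R_1 = (2.25×10^-7)(19.6)/(2.961e-07) = 14.89 Ω
Seg 2: A = π(d/2)² = π(4.3100e-04 m)² = 5.836e-07 m²
R_2 = (1.73×10^-8)(3)/(5.836e-07) = 0.08893 Ω
Seg 3: A = πr² = π(1.2600e-03 m)² = 4.988e-06 m²
R_3 = (1.09×10^-6)(16.2)/(4.988e-06) = 3.54 Ω
R_total = R_1 + R_2 + R_3 = 18.5 Ω

18.5 Ω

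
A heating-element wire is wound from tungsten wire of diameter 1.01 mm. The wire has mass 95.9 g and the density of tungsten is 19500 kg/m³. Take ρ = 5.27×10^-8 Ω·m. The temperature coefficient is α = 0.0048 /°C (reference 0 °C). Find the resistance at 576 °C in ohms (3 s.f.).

1.52 Ω

A = π(d/2)² = π(5.0500e-04 m)² = 8.0118e-07 m²
L = m/(density·A) = 0.0959/(19500×8.0118e-07) = 6.138 m
R = ρL/A = (5.27×10^-8)(6.138)/(8.0118e-07) = 0.4038 Ω
R(576 °C) = 0.4038 × (1 + 0.0048×576) = 1.52 Ω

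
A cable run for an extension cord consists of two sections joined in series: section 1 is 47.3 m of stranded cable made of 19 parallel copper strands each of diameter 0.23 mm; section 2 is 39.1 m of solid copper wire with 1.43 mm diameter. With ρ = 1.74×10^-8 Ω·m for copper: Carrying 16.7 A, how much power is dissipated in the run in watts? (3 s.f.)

Section 1: A_strand = π(1.1500e-04)² = 4.155e-08 m²; R₁ = ρL/(N·A_s) = (1.74×10^-8)(47.3)/(19×4.155e-08) = 1.043 Ω
Section 2: A = π(d/2)² = π(7.1500e-04 m)² = 1.606e-06 m²
R₂ = (1.74×10^-8)(39.1)/(1.606e-06) = 0.4236 Ω
R = R₁ + R₂ = 1.466 Ω
P = I²R = (16.7)² × 1.466 = 409 W

409 W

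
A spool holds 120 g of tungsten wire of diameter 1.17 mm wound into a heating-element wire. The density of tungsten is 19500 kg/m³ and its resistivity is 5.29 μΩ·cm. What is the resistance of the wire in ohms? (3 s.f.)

ρ = 5.29 μΩ·cm = 5.29×10^-8 Ω·m
A = π(d/2)² = π(5.8500e-04 m)² = 1.0751e-06 m²
L = m/(density·A) = 0.12/(19500×1.0751e-06) = 5.724 m
R = ρL/A = (5.29×10^-8)(5.724)/(1.0751e-06) = 0.282 Ω

0.282 Ω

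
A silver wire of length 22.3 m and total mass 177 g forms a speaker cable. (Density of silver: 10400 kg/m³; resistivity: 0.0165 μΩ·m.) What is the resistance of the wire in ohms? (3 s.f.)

0.482 Ω

ρ = 0.0165 μΩ·m = 1.65×10^-8 Ω·m
A = m/(density·L) = 0.177/(10400×22.3) = 7.6319e-07 m²
R = ρL/A = (1.65×10^-8)(22.3)/(7.6319e-07) = 0.482 Ω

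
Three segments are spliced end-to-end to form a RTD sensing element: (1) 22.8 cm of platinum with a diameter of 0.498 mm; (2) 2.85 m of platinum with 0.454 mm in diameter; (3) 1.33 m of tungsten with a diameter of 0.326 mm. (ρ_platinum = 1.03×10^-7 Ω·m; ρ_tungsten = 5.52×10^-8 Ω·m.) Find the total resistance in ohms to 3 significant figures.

Seg 1: A = π(d/2)² = π(2.4900e-04 m)² = 1.948e-07 m²
R_1 = (1.03×10^-7)(0.228)/(1.948e-07) = 0.1206 Ω
Seg 2: A = π(d/2)² = π(2.2700e-04 m)² = 1.619e-07 m²
R_2 = (1.03×10^-7)(2.85)/(1.619e-07) = 1.813 Ω
Seg 3: A = π(d/2)² = π(1.6300e-04 m)² = 8.347e-08 m²
R_3 = (5.52×10^-8)(1.33)/(8.347e-08) = 0.8796 Ω
R_total = R_1 + R_2 + R_3 = 2.81 Ω

2.81 Ω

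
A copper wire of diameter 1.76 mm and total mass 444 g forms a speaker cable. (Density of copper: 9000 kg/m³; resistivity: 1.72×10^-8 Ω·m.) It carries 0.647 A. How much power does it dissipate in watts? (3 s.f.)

A = π(d/2)² = π(8.8000e-04 m)² = 2.4328e-06 m²
L = m/(density·A) = 0.444/(9000×2.4328e-06) = 20.28 m
R = ρL/A = (1.72×10^-8)(20.28)/(2.4328e-06) = 0.1434 Ω
P = I²R = (0.647)² × 0.1434 = 0.0600 W

0.0600 W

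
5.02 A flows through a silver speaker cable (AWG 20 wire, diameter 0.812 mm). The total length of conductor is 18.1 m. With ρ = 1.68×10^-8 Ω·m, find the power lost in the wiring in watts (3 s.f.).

A = π(0.812/2 mm)² = π(4.0600e-04 m)² = 5.178e-07 m²
R = ρL/A = (1.68×10^-8)(18.1)/(5.178e-07) = 0.5872 Ω
P = I²R = (5.02)² × 0.5872 = 14.8 W

14.8 W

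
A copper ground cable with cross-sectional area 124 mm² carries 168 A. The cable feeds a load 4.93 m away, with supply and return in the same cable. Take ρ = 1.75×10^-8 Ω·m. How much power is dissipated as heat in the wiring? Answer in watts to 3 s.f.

A = 124 mm² = 1.240e-04 m²
Total conductor length (both ways) L = 2 × 4.93 = 9.86 m
R = ρL/A = (1.75×10^-8)(9.86)/(1.240e-04) = 0.001392 Ω
P = I²R = (168)² × 0.001392 = 39.3 W

39.3 W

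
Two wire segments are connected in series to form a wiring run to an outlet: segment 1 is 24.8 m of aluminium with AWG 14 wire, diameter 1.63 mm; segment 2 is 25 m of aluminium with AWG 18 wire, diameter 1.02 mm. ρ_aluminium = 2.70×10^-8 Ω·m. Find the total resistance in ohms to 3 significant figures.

Segment 1: A = π(1.63/2 mm)² = π(8.1500e-04 m)² = 2.087e-06 m²
R₁ = ρL/A = (2.70×10^-8)(24.8)/(2.087e-06) = 0.3209 Ω
Segment 2: A = π(1.02/2 mm)² = π(5.1000e-04 m)² = 8.171e-07 m²
R₂ = (2.70×10^-8)(25)/(8.171e-07) = 0.8261 Ω
R = R₁ + R₂ = 1.15 Ω

1.15 Ω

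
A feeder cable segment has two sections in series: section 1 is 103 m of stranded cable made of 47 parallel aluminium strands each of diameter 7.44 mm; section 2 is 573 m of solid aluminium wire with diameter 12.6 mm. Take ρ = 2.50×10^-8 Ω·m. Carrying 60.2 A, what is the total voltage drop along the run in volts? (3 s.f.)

Section 1: A_strand = π(3.7200e-03)² = 4.347e-05 m²; R₁ = ρL/(N·A_s) = (2.50×10^-8)(103)/(47×4.347e-05) = 0.00126 Ω
Section 2: A = π(d/2)² = π(6.3000e-03 m)² = 1.247e-04 m²
R₂ = (2.50×10^-8)(573)/(1.247e-04) = 0.1149 Ω
R = R₁ + R₂ = 0.1161 Ω
V = IR = 60.2 × 0.1161 = 6.99 V

6.99 V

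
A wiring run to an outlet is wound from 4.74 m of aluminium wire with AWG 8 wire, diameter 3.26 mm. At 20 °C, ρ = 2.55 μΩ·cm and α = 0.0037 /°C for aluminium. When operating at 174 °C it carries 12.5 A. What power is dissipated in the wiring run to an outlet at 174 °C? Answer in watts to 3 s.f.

3.55 W

ρ = 2.55 μΩ·cm = 2.55×10^-8 Ω·m
A = π(3.26/2 mm)² = π(1.6300e-03 m)² = 8.347e-06 m²
R₍20₎ = ρL/A = (2.55×10^-8)(4.74)/(8.347e-06) = 0.01448 Ω
R₍174₎ = R₍20₎(1 + αΔT) = 0.01448 × (1 + 0.0037×154) = 0.02273 Ω
P = I²R = (12.5)² × 0.02273 = 3.55 W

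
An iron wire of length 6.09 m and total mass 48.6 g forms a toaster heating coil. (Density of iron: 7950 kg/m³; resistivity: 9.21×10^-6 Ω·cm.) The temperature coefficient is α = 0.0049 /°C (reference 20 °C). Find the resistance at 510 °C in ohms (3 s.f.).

ρ = 9.21×10^-6 Ω·cm = 9.21×10^-8 Ω·m
A = m/(density·L) = 0.0486/(7950×6.09) = 1.0038e-06 m²
R = ρL/A = (9.21×10^-8)(6.09)/(1.0038e-06) = 0.5588 Ω
R(510 °C) = 0.5588 × (1 + 0.0049×490) = 1.90 Ω

1.90 Ω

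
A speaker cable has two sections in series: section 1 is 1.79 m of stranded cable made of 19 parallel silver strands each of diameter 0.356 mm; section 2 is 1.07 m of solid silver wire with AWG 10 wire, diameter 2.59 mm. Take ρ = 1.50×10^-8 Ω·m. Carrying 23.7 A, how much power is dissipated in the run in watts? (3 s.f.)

Section 1: A_strand = π(1.7800e-04)² = 9.954e-08 m²; R₁ = ρL/(N·A_s) = (1.50×10^-8)(1.79)/(19×9.954e-08) = 0.0142 Ω
Section 2: A = π(2.59/2 mm)² = π(1.2950e-03 m)² = 5.269e-06 m²
R₂ = (1.50×10^-8)(1.07)/(5.269e-06) = 0.003046 Ω
R = R₁ + R₂ = 0.01724 Ω
P = I²R = (23.7)² × 0.01724 = 9.69 W

9.69 W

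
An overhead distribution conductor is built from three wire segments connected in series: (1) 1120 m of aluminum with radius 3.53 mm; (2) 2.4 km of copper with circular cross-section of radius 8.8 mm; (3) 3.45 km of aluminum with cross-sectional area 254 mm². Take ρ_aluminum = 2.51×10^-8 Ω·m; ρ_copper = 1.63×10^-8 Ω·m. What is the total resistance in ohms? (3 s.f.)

1.22 Ω

Seg 1: A = πr² = π(3.5300e-03 m)² = 3.915e-05 m²
R_1 = (2.51×10^-8)(1120)/(3.915e-05) = 0.7181 Ω
Seg 2: A = πr² = π(8.8000e-03 m)² = 2.433e-04 m²
R_2 = (1.63×10^-8)(2400)/(2.433e-04) = 0.1608 Ω
Seg 3: A = 254 mm² = 2.540e-04 m²
R_3 = (2.51×10^-8)(3450)/(2.540e-04) = 0.3409 Ω
R_total = R_1 + R_2 + R_3 = 1.22 Ω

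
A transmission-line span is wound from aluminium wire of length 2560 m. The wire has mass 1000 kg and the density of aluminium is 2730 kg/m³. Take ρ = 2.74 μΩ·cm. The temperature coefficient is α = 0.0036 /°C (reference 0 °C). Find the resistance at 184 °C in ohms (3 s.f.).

0.815 Ω

ρ = 2.74 μΩ·cm = 2.74×10^-8 Ω·m
A = m/(density·L) = 1000/(2730×2560) = 1.4309e-04 m²
R = ρL/A = (2.74×10^-8)(2560)/(1.4309e-04) = 0.4902 Ω
R(184 °C) = 0.4902 × (1 + 0.0036×184) = 0.815 Ω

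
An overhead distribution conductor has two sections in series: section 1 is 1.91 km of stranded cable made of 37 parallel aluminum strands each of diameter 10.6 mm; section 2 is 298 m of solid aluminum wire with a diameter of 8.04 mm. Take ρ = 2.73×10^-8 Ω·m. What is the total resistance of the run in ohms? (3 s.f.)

0.176 Ω

Section 1: A_strand = π(5.3000e-03)² = 8.825e-05 m²; R₁ = ρL/(N·A_s) = (2.73×10^-8)(1910)/(37×8.825e-05) = 0.01597 Ω
Section 2: A = π(d/2)² = π(4.0200e-03 m)² = 5.077e-05 m²
R₂ = (2.73×10^-8)(298)/(5.077e-05) = 0.1602 Ω
R = R₁ + R₂ = 0.176 Ω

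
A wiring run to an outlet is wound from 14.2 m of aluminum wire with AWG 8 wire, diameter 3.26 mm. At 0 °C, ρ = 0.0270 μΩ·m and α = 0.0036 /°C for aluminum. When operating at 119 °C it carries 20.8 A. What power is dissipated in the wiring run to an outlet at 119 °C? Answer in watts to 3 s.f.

ρ = 0.0270 μΩ·m = 2.70×10^-8 Ω·m
A = π(3.26/2 mm)² = π(1.6300e-03 m)² = 8.347e-06 m²
R₍0₎ = ρL/A = (2.70×10^-8)(14.2)/(8.347e-06) = 0.04593 Ω
R₍119₎ = R₍0₎(1 + αΔT) = 0.04593 × (1 + 0.0036×119) = 0.06561 Ω
P = I²R = (20.8)² × 0.06561 = 28.4 W

28.4 W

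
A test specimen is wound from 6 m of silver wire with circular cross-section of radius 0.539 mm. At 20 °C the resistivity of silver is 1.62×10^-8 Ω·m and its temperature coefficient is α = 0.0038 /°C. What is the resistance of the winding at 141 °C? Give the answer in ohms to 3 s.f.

A = πr² = π(5.3900e-04 m)² = 9.127e-07 m²
R₍20°C₎ = ρL/A = (1.62×10^-8)(6)/(9.127e-07) = 0.1065 Ω
R = R₀(1 + αΔT) = 0.1065(1 + 0.0038×121) = 0.155 Ω

0.155 Ω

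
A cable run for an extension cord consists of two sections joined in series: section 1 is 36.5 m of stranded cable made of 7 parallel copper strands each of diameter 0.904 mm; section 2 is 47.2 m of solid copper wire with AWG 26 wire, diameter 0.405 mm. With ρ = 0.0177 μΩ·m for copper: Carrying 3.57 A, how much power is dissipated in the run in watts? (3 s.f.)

ρ = 0.0177 μΩ·m = 1.77×10^-8 Ω·m
Section 1: A_strand = π(4.5200e-04)² = 6.418e-07 m²; R₁ = ρL/(N·A_s) = (1.77×10^-8)(36.5)/(7×6.418e-07) = 0.1438 Ω
Section 2: A = π(0.405/2 mm)² = π(2.0250e-04 m)² = 1.288e-07 m²
R₂ = (1.77×10^-8)(47.2)/(1.288e-07) = 6.485 Ω
R = R₁ + R₂ = 6.629 Ω
P = I²R = (3.57)² × 6.629 = 84.5 W

84.5 W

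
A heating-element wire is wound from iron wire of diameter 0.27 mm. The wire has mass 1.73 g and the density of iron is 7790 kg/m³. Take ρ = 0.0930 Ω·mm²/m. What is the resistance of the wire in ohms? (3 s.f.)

ρ = 0.0930 Ω·mm²/m = 9.30×10^-8 Ω·m
A = π(d/2)² = π(1.3500e-04 m)² = 5.7256e-08 m²
L = m/(density·A) = 0.00173/(7790×5.7256e-08) = 3.879 m
R = ρL/A = (9.30×10^-8)(3.879)/(5.7256e-08) = 6.30 Ω

6.30 Ω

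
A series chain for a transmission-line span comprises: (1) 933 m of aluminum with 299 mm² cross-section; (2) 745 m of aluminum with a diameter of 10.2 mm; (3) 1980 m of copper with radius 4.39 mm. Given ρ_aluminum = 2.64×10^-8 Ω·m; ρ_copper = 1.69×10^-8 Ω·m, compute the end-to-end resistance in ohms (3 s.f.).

Seg 1: A = 299 mm² = 2.990e-04 m²
R_1 = (2.64×10^-8)(933)/(2.990e-04) = 0.08238 Ω
Seg 2: A = π(d/2)² = π(5.1000e-03 m)² = 8.171e-05 m²
R_2 = (2.64×10^-8)(745)/(8.171e-05) = 0.2407 Ω
Seg 3: A = πr² = π(4.3900e-03 m)² = 6.055e-05 m²
R_3 = (1.69×10^-8)(1980)/(6.055e-05) = 0.5527 Ω
R_total = R_1 + R_2 + R_3 = 0.876 Ω

0.876 Ω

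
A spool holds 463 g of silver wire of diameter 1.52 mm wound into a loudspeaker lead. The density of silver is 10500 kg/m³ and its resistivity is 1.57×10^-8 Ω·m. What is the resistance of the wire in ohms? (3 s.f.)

0.210 Ω

A = π(d/2)² = π(7.6000e-04 m)² = 1.8146e-06 m²
L = m/(density·A) = 0.463/(10500×1.8146e-06) = 24.3 m
R = ρL/A = (1.57×10^-8)(24.3)/(1.8146e-06) = 0.210 Ω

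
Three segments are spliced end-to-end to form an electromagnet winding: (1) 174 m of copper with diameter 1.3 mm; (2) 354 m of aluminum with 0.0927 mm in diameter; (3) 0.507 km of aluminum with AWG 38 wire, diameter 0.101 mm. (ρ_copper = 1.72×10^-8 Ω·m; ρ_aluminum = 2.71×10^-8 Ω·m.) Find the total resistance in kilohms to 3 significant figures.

Seg 1: A = π(d/2)² = π(6.5000e-04 m)² = 1.327e-06 m²
R_1 = (1.72×10^-8)(174)/(1.327e-06) = 2.255 Ω
Seg 2: A = π(d/2)² = π(4.6350e-05 m)² = 6.749e-09 m²
R_2 = (2.71×10^-8)(354)/(6.749e-09) = 1421 Ω
Seg 3: A = π(0.101/2 mm)² = π(5.0500e-05 m)² = 8.012e-09 m²
R_3 = (2.71×10^-8)(507)/(8.012e-09) = 1715 Ω
R_total = R_1 + R_2 + R_3 = 3.14 kΩ

3.14 kΩ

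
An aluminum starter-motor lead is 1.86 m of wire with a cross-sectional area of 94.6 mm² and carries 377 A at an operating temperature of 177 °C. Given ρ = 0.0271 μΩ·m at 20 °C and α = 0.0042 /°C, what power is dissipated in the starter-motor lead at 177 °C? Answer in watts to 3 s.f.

ρ = 0.0271 μΩ·m = 2.71×10^-8 Ω·m
A = 94.6 mm² = 9.460e-05 m²
R₍20₎ = ρL/A = (2.71×10^-8)(1.86)/(9.460e-05) = 5.328×10^-4 Ω
R₍177₎ = R₍20₎(1 + αΔT) = 5.328×10^-4 × (1 + 0.0042×157) = 8.842×10^-4 Ω
P = I²R = (377)² × 8.842×10^-4 = 126 W

126 W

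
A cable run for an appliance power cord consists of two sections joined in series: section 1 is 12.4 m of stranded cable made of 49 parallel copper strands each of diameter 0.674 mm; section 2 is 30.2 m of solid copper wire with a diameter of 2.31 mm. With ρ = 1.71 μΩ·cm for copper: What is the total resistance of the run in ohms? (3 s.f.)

0.135 Ω

ρ = 1.71 μΩ·cm = 1.71×10^-8 Ω·m
Section 1: A_strand = π(3.3700e-04)² = 3.568e-07 m²; R₁ = ρL/(N·A_s) = (1.71×10^-8)(12.4)/(49×3.568e-07) = 0.01213 Ω
Section 2: A = π(d/2)² = π(1.1550e-03 m)² = 4.191e-06 m²
R₂ = (1.71×10^-8)(30.2)/(4.191e-06) = 0.1232 Ω
R = R₁ + R₂ = 0.135 Ω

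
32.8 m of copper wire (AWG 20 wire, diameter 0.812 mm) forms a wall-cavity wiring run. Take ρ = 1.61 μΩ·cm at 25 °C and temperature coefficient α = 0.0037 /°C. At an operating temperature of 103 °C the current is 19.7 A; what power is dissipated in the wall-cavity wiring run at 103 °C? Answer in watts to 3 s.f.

510 W

ρ = 1.61 μΩ·cm = 1.61×10^-8 Ω·m
A = π(0.812/2 mm)² = π(4.0600e-04 m)² = 5.178e-07 m²
R₍25₎ = ρL/A = (1.61×10^-8)(32.8)/(5.178e-07) = 1.02 Ω
R₍103₎ = R₍25₎(1 + αΔT) = 1.02 × (1 + 0.0037×78) = 1.314 Ω
P = I²R = (19.7)² × 1.314 = 510 W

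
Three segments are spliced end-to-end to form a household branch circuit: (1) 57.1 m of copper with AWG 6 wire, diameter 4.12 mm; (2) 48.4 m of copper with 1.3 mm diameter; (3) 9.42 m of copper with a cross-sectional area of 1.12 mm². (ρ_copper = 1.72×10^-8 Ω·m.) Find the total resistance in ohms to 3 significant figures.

0.846 Ω

Seg 1: A = π(4.12/2 mm)² = π(2.0600e-03 m)² = 1.333e-05 m²
R_1 = (1.72×10^-8)(57.1)/(1.333e-05) = 0.07367 Ω
Seg 2: A = π(d/2)² = π(6.5000e-04 m)² = 1.327e-06 m²
R_2 = (1.72×10^-8)(48.4)/(1.327e-06) = 0.6272 Ω
Seg 3: A = 1.12 mm² = 1.120e-06 m²
R_3 = (1.72×10^-8)(9.42)/(1.120e-06) = 0.1447 Ω
R_total = R_1 + R_2 + R_3 = 0.846 Ω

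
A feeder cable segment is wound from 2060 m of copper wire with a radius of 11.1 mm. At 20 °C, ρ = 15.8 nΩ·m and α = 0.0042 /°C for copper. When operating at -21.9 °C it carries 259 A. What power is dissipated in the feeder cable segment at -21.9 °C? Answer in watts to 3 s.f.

4650 W

ρ = 15.8 nΩ·m = 1.58×10^-8 Ω·m
A = πr² = π(1.1100e-02 m)² = 3.871e-04 m²
R₍20₎ = ρL/A = (1.58×10^-8)(2060)/(3.871e-04) = 0.08409 Ω
R₍-21.9₎ = R₍20₎(1 + αΔT) = 0.08409 × (1 + 0.0042×-41.9) = 0.06929 Ω
P = I²R = (259)² × 0.06929 = 4650 W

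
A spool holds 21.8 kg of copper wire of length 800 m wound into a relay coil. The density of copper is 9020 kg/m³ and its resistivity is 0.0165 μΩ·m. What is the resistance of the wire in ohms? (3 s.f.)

4.37 Ω

ρ = 0.0165 μΩ·m = 1.65×10^-8 Ω·m
A = m/(density·L) = 21.8/(9020×800) = 3.0211e-06 m²
R = ρL/A = (1.65×10^-8)(800)/(3.0211e-06) = 4.37 Ω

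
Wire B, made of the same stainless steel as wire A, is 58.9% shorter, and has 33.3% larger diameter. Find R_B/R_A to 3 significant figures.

R ∝ L/d², so R_B/R_A = (1 − 58.9/100) × (1 + 33.3/100)⁻²
= 0.411 × 0.5628 = 0.231

0.231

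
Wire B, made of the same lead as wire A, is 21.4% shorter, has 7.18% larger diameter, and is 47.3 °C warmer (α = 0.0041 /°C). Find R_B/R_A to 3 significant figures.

R ∝ ρL/d² with ρ ∝ (1+αΔT), so R_B/R_A = (1 − 21.4/100) × (1 + 7.18/100)⁻² × (1 + 0.0041×47.3)
= 0.786 × 0.8705 × 1.194 = 0.817

0.817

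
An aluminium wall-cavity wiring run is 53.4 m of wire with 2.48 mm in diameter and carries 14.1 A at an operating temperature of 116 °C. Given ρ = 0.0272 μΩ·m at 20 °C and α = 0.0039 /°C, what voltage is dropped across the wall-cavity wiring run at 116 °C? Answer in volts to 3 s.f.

ρ = 0.0272 μΩ·m = 2.72×10^-8 Ω·m
A = π(d/2)² = π(1.2400e-03 m)² = 4.831e-06 m²
R₍20₎ = ρL/A = (2.72×10^-8)(53.4)/(4.831e-06) = 0.3007 Ω
R₍116₎ = R₍20₎(1 + αΔT) = 0.3007 × (1 + 0.0039×96) = 0.4133 Ω
V = IR = 14.1 × 0.4133 = 5.83 V

5.83 V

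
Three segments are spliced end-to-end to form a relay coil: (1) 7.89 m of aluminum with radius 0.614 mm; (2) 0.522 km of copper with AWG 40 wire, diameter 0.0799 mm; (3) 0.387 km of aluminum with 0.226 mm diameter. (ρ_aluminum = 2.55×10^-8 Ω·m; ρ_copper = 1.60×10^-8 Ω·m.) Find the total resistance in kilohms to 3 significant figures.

Seg 1: A = πr² = π(6.1400e-04 m)² = 1.184e-06 m²
R_1 = (2.55×10^-8)(7.89)/(1.184e-06) = 0.1699 Ω
Seg 2: A = π(0.0799/2 mm)² = π(3.9950e-05 m)² = 5.014e-09 m²
R_2 = (1.60×10^-8)(522)/(5.014e-09) = 1666 Ω
Seg 3: A = π(d/2)² = π(1.1300e-04 m)² = 4.011e-08 m²
R_3 = (2.55×10^-8)(387)/(4.011e-08) = 246 Ω
R_total = R_1 + R_2 + R_3 = 1.91 kΩ

1.91 kΩ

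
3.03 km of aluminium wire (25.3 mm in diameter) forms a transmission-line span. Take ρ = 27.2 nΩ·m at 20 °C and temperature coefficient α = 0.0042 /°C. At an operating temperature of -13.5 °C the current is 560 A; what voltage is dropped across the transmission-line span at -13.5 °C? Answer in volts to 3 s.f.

78.9 V

ρ = 27.2 nΩ·m = 2.72×10^-8 Ω·m
A = π(d/2)² = π(1.2650e-02 m)² = 5.027e-04 m²
R₍20₎ = ρL/A = (2.72×10^-8)(3030)/(5.027e-04) = 0.1639 Ω
R₍-13.5₎ = R₍20₎(1 + αΔT) = 0.1639 × (1 + 0.0042×-33.5) = 0.1409 Ω
V = IR = 560 × 0.1409 = 78.9 V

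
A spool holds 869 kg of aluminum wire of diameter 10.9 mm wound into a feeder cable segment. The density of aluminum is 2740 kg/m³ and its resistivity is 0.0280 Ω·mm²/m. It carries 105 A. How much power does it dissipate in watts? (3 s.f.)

ρ = 0.0280 Ω·mm²/m = 2.80×10^-8 Ω·m
A = π(d/2)² = π(5.4500e-03 m)² = 9.3313e-05 m²
L = m/(density·A) = 869/(2740×9.3313e-05) = 3399 m
R = ρL/A = (2.80×10^-8)(3399)/(9.3313e-05) = 1.02 Ω
P = I²R = (105)² × 1.02 = 11200 W

11200 W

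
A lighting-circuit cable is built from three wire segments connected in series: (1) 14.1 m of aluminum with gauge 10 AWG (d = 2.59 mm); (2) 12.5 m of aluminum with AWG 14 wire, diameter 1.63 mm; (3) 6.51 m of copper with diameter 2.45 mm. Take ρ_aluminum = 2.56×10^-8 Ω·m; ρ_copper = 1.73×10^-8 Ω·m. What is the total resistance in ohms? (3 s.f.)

0.246 Ω

Seg 1: A = π(2.59/2 mm)² = π(1.2950e-03 m)² = 5.269e-06 m²
R_1 = (2.56×10^-8)(14.1)/(5.269e-06) = 0.06851 Ω
Seg 2: A = π(1.63/2 mm)² = π(8.1500e-04 m)² = 2.087e-06 m²
R_2 = (2.56×10^-8)(12.5)/(2.087e-06) = 0.1534 Ω
Seg 3: A = π(d/2)² = π(1.2250e-03 m)² = 4.714e-06 m²
R_3 = (1.73×10^-8)(6.51)/(4.714e-06) = 0.02389 Ω
R_total = R_1 + R_2 + R_3 = 0.246 Ω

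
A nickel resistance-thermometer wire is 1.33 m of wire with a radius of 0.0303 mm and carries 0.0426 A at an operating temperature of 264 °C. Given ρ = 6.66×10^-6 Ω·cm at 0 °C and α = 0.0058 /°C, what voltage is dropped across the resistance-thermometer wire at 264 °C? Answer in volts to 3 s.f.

3.31 V

ρ = 6.66×10^-6 Ω·cm = 6.66×10^-8 Ω·m
A = πr² = π(3.0300e-05 m)² = 2.884e-09 m²
R₍0₎ = ρL/A = (6.66×10^-8)(1.33)/(2.884e-09) = 30.71 Ω
R₍264₎ = R₍0₎(1 + αΔT) = 30.71 × (1 + 0.0058×264) = 77.74 Ω
V = IR = 0.0426 × 77.74 = 3.31 V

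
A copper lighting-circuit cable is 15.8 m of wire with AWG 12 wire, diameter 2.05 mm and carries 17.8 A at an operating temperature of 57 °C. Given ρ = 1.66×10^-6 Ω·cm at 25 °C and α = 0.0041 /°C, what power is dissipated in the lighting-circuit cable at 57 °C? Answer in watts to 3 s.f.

28.5 W

ρ = 1.66×10^-6 Ω·cm = 1.66×10^-8 Ω·m
A = π(2.05/2 mm)² = π(1.0250e-03 m)² = 3.301e-06 m²
R₍25₎ = ρL/A = (1.66×10^-8)(15.8)/(3.301e-06) = 0.07946 Ω
R₍57₎ = R₍25₎(1 + αΔT) = 0.07946 × (1 + 0.0041×32) = 0.08989 Ω
P = I²R = (17.8)² × 0.08989 = 28.5 W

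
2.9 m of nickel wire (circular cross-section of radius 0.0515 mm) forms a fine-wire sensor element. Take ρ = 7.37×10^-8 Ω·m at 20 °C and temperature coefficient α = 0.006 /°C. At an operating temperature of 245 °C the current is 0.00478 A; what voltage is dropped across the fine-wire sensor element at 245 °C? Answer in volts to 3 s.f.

A = πr² = π(5.1500e-05 m)² = 8.332e-09 m²
R₍20₎ = ρL/A = (7.37×10^-8)(2.9)/(8.332e-09) = 25.65 Ω
R₍245₎ = R₍20₎(1 + αΔT) = 25.65 × (1 + 0.006×225) = 60.28 Ω
V = IR = 0.00478 × 60.28 = 0.288 V

0.288 V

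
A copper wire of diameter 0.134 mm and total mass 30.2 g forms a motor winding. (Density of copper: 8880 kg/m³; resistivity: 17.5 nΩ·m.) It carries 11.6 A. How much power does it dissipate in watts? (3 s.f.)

ρ = 17.5 nΩ·m = 1.75×10^-8 Ω·m
A = π(d/2)² = π(6.7000e-05 m)² = 1.4103e-08 m²
L = m/(density·A) = 0.0302/(8880×1.4103e-08) = 241.2 m
R = ρL/A = (1.75×10^-8)(241.2)/(1.4103e-08) = 299.2 Ω
P = I²R = (11.6)² × 299.2 = 40300 W

40300 W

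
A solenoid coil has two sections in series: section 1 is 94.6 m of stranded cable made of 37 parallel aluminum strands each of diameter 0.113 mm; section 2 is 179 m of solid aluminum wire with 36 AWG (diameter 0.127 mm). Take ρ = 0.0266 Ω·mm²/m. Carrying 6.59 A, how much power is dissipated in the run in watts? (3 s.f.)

16600 W

ρ = 0.0266 Ω·mm²/m = 2.66×10^-8 Ω·m
Section 1: A_strand = π(5.6500e-05)² = 1.003e-08 m²; R₁ = ρL/(N·A_s) = (2.66×10^-8)(94.6)/(37×1.003e-08) = 6.781 Ω
Section 2: A = π(0.127/2 mm)² = π(6.3500e-05 m)² = 1.267e-08 m²
R₂ = (2.66×10^-8)(179)/(1.267e-08) = 375.9 Ω
R = R₁ + R₂ = 382.7 Ω
P = I²R = (6.59)² × 382.7 = 16600 W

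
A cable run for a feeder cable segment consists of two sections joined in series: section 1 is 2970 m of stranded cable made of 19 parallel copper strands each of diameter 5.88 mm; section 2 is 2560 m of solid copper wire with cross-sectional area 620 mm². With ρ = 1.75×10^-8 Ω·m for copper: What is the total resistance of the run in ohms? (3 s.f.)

Section 1: A_strand = π(2.9400e-03)² = 2.715e-05 m²; R₁ = ρL/(N·A_s) = (1.75×10^-8)(2970)/(19×2.715e-05) = 0.1007 Ω
Section 2: A = 620 mm² = 6.200e-04 m²
R₂ = (1.75×10^-8)(2560)/(6.200e-04) = 0.07226 Ω
R = R₁ + R₂ = 0.173 Ω

0.173 Ω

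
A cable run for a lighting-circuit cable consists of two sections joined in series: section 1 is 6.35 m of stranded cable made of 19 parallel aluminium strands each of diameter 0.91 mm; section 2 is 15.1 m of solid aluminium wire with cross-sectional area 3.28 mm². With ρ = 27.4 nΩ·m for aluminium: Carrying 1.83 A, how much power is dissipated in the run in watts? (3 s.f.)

ρ = 27.4 nΩ·m = 2.74×10^-8 Ω·m
Section 1: A_strand = π(4.5500e-04)² = 6.504e-07 m²; R₁ = ρL/(N·A_s) = (2.74×10^-8)(6.35)/(19×6.504e-07) = 0.01408 Ω
Section 2: A = 3.28 mm² = 3.280e-06 m²
R₂ = (2.74×10^-8)(15.1)/(3.280e-06) = 0.1261 Ω
R = R₁ + R₂ = 0.1402 Ω
P = I²R = (1.83)² × 0.1402 = 0.470 W

0.470 W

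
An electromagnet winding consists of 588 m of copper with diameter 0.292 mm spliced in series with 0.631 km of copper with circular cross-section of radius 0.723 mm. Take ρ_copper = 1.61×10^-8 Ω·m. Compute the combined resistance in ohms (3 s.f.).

148 Ω

Segment 1: A = π(d/2)² = π(1.4600e-04 m)² = 6.697e-08 m²
R₁ = ρL/A = (1.61×10^-8)(588)/(6.697e-08) = 141.4 Ω
Segment 2: A = πr² = π(7.2300e-04 m)² = 1.642e-06 m²
R₂ = (1.61×10^-8)(631)/(1.642e-06) = 6.186 Ω
R = R₁ + R₂ = 148 Ω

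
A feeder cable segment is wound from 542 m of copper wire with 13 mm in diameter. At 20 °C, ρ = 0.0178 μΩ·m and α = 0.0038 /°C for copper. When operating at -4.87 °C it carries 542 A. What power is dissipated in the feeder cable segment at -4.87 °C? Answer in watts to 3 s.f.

ρ = 0.0178 μΩ·m = 1.78×10^-8 Ω·m
A = π(d/2)² = π(6.5000e-03 m)² = 1.327e-04 m²
R₍20₎ = ρL/A = (1.78×10^-8)(542)/(1.327e-04) = 0.07268 Ω
R₍-4.87₎ = R₍20₎(1 + αΔT) = 0.07268 × (1 + 0.0038×-24.9) = 0.06582 Ω
P = I²R = (542)² × 0.06582 = 19300 W

19300 W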